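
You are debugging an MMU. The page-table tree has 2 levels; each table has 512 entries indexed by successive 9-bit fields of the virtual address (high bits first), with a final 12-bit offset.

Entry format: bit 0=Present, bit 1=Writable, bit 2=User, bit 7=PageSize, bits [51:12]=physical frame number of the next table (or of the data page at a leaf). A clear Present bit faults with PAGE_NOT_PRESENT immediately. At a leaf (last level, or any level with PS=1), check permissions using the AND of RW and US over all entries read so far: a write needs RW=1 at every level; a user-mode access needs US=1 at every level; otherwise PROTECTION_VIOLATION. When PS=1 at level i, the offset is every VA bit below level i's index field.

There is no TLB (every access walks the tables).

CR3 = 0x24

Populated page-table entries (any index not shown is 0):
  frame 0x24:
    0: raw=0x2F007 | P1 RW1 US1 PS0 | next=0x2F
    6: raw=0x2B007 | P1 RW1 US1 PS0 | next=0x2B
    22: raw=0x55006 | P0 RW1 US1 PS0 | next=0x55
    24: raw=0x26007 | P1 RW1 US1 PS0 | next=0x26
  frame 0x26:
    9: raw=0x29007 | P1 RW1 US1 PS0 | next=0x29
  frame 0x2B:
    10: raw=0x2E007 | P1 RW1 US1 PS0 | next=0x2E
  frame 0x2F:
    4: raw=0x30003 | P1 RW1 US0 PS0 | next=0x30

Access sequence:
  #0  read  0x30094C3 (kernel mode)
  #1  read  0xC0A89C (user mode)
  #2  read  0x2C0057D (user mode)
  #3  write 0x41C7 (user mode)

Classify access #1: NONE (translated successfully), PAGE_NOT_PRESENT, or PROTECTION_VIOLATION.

Per-access translation:
#0 VA=0x30094C3 (r,kernel):
  [0] read 0x24 idx=24: raw=0x26007 flags P=1 W=1 U=1 S=0
  [1] read 0x26 idx=9: raw=0x29007 flags P=1 W=1 U=1 S=0
  ✓ 0x294C3  — 2 lookups
#1 VA=0xC0A89C (r,user):
  [0] read 0x24 idx=6: raw=0x2B007 flags P=1 W=1 U=1 S=0
  [1] read 0x2B idx=10: raw=0x2E007 flags P=1 W=1 U=1 S=0
  ✓ 0x2E89C  — 2 lookups
#2 VA=0x2C0057D (r,user):
  [0] read 0x24 idx=22: raw=0x55006 flags P=0 W=1 U=1 S=0
  ✗ PAGE_NOT_PRESENT  [1 reads]
#3 VA=0x41C7 (w,user):
  [0] read 0x24 idx=0: raw=0x2F007 flags P=1 W=1 U=1 S=0
  [1] read 0x2F idx=4: raw=0x30003 flags P=1 W=1 U=0 S=0
  ✗ PROTECTION_VIOLATION  [2 reads]

Access #1 fault: NONE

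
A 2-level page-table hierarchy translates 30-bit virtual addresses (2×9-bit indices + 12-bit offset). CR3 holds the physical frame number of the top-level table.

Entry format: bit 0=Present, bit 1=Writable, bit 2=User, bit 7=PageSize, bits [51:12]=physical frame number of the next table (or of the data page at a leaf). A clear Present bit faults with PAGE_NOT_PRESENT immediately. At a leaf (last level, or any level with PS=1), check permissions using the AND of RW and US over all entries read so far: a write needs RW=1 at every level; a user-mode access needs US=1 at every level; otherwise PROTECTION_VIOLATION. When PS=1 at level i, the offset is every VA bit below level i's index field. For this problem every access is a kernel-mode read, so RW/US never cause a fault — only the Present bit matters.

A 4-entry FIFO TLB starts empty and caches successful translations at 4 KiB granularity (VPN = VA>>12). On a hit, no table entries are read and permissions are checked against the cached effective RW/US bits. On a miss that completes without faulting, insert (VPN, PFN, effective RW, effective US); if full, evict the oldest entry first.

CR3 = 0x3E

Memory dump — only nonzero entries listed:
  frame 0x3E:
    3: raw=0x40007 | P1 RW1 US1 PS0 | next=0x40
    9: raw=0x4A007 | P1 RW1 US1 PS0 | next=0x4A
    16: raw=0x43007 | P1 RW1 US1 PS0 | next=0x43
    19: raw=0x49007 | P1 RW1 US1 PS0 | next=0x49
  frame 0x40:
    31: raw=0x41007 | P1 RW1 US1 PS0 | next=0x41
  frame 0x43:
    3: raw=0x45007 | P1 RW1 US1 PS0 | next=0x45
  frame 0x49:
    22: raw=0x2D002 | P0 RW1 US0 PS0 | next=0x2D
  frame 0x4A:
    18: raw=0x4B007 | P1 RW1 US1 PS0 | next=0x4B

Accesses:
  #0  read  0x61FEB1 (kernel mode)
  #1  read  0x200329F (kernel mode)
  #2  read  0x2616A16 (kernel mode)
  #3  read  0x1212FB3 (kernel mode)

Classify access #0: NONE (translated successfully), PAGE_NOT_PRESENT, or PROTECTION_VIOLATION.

Trace:
#0 VA=0x61FEB1 (r,kernel):
  [0] read 0x3E idx=3: raw=0x40007 flags P=1 W=1 U=1 S=0
  [1] read 0x40 idx=31: raw=0x41007 flags P=1 W=1 U=1 S=0
  ✓ 0x41EB1  — 2 lookups
#1 VA=0x200329F (r,kernel):
  [0] read 0x3E idx=16: raw=0x43007 flags P=1 W=1 U=1 S=0
  [1] read 0x43 idx=3: raw=0x45007 flags P=1 W=1 U=1 S=0
  ✓ 0x4529F  — 2 lookups
#2 VA=0x2616A16 (r,kernel):
  [0] read 0x3E idx=19: raw=0x49007 flags P=1 W=1 U=1 S=0
  [1] read 0x49 idx=22: raw=0x2D002 flags P=0 W=1 U=0 S=0
  ✗ PAGE_NOT_PRESENT  [2 reads]
#3 VA=0x1212FB3 (r,kernel):
  [0] read 0x3E idx=9: raw=0x4A007 flags P=1 W=1 U=1 S=0
  [1] read 0x4A idx=18: raw=0x4B007 flags P=1 W=1 U=1 S=0
  ✓ 0x4BFB3  — 2 lookups

Access #0 fault: NONE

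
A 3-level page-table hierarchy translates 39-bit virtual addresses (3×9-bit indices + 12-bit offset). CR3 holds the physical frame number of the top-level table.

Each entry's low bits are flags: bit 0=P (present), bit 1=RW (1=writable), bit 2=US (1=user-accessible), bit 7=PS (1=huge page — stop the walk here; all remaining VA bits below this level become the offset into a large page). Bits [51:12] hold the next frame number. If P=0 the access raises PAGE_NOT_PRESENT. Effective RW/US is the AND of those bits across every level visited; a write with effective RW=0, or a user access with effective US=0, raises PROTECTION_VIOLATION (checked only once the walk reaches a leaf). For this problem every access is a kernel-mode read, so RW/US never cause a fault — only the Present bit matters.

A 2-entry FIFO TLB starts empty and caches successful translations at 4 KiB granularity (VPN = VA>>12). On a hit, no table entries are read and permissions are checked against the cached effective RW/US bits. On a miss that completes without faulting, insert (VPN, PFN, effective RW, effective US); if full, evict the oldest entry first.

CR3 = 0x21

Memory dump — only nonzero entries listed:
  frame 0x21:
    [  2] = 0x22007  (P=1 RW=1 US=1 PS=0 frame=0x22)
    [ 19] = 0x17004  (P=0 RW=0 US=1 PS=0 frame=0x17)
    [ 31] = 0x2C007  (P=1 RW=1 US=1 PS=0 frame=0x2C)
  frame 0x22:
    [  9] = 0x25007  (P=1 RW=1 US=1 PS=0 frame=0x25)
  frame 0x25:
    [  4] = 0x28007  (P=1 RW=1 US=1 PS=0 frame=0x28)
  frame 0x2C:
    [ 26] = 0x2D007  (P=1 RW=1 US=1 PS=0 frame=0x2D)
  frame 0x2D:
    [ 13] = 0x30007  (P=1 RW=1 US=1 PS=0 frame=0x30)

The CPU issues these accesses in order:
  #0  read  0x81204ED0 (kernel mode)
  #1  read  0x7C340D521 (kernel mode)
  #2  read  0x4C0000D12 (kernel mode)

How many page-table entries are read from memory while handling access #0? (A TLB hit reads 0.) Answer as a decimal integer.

Per-access translation:
#0 VA=0x81204ED0 (r,kernel):
  L0: frame=0x21 idx=2 entry=0x22007 [P=1 RW=1 US=1 PS=0]
  L1: frame=0x22 idx=9 entry=0x25007 [P=1 RW=1 US=1 PS=0]
  L2: frame=0x25 idx=4 entry=0x28007 [P=1 RW=1 US=1 PS=0]
  ⇒ phys 0x28ED0  [3 reads]
#1 VA=0x7C340D521 (r,kernel):
  L0: frame=0x21 idx=31 entry=0x2C007 [P=1 RW=1 US=1 PS=0]
  L1: frame=0x2C idx=26 entry=0x2D007 [P=1 RW=1 US=1 PS=0]
  L2: frame=0x2D idx=13 entry=0x30007 [P=1 RW=1 US=1 PS=0]
  ⇒ phys 0x30521  [3 reads]
#2 VA=0x4C0000D12 (r,kernel):
  L0: frame=0x21 idx=19 entry=0x17004 [P=0 RW=0 US=1 PS=0]
  ⇒ fault: PAGE_NOT_PRESENT  — 1 lookups

Entries read for #0: 3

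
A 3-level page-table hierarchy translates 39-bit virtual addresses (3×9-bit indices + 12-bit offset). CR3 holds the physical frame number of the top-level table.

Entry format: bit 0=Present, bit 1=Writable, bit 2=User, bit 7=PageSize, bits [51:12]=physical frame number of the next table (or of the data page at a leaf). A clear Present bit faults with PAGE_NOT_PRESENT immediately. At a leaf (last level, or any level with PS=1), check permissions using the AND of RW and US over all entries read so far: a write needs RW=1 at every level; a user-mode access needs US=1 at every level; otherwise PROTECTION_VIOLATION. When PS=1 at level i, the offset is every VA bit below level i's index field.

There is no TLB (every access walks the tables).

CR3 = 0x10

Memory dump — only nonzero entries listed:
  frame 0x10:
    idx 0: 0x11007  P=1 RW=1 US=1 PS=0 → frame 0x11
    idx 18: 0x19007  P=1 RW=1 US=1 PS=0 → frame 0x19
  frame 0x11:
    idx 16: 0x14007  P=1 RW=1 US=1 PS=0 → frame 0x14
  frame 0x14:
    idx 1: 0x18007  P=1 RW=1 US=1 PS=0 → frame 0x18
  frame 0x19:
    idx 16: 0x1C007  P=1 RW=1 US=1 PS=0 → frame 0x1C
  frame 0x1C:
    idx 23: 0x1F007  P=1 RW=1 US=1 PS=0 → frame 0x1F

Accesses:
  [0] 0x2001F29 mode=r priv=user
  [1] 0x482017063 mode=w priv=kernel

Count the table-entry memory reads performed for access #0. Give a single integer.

Trace:
#0 VA=0x2001F29 (r,user):
  [0] read 0x10 idx=0: raw=0x11007 flags P=1 W=1 U=1 S=0
  [1] read 0x11 idx=16: raw=0x14007 flags P=1 W=1 U=1 S=0
  [2] read 0x14 idx=1: raw=0x18007 flags P=1 W=1 U=1 S=0
  ⇒ phys 0x18F29  [3 reads]
#1 VA=0x482017063 (w,kernel):
  [0] read 0x10 idx=18: raw=0x19007 flags P=1 W=1 U=1 S=0
  [1] read 0x19 idx=16: raw=0x1C007 flags P=1 W=1 U=1 S=0
  [2] read 0x1C idx=23: raw=0x1F007 flags P=1 W=1 U=1 S=0
  ⇒ phys 0x1F063  [3 reads]

Entries read for #0: 3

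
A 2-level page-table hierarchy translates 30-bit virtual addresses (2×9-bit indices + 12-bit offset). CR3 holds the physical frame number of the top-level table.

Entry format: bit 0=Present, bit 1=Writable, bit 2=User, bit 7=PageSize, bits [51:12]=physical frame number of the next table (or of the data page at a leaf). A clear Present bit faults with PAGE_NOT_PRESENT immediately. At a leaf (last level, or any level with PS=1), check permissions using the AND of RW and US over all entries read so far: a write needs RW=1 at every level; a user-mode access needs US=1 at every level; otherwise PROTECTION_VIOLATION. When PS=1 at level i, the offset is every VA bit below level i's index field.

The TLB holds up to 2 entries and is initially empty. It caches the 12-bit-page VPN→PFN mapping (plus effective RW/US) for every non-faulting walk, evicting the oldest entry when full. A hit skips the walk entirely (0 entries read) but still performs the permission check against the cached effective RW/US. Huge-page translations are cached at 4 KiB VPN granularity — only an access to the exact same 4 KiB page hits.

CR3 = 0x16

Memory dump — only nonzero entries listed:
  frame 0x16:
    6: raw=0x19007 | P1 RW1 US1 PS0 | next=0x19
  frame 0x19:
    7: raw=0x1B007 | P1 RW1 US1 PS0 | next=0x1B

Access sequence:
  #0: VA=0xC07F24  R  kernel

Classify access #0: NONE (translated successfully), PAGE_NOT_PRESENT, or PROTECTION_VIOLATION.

Walk each access:
#0 VA=0xC07F24 (r,kernel):
  L0 @0x16[6] → 0x19007  P=1,RW=1,US=1,PS=0
  L1 @0x19[7] → 0x1B007  P=1,RW=1,US=1,PS=0
  ✓ 0x1BF24  — 2 lookups

Access #0 fault: NONE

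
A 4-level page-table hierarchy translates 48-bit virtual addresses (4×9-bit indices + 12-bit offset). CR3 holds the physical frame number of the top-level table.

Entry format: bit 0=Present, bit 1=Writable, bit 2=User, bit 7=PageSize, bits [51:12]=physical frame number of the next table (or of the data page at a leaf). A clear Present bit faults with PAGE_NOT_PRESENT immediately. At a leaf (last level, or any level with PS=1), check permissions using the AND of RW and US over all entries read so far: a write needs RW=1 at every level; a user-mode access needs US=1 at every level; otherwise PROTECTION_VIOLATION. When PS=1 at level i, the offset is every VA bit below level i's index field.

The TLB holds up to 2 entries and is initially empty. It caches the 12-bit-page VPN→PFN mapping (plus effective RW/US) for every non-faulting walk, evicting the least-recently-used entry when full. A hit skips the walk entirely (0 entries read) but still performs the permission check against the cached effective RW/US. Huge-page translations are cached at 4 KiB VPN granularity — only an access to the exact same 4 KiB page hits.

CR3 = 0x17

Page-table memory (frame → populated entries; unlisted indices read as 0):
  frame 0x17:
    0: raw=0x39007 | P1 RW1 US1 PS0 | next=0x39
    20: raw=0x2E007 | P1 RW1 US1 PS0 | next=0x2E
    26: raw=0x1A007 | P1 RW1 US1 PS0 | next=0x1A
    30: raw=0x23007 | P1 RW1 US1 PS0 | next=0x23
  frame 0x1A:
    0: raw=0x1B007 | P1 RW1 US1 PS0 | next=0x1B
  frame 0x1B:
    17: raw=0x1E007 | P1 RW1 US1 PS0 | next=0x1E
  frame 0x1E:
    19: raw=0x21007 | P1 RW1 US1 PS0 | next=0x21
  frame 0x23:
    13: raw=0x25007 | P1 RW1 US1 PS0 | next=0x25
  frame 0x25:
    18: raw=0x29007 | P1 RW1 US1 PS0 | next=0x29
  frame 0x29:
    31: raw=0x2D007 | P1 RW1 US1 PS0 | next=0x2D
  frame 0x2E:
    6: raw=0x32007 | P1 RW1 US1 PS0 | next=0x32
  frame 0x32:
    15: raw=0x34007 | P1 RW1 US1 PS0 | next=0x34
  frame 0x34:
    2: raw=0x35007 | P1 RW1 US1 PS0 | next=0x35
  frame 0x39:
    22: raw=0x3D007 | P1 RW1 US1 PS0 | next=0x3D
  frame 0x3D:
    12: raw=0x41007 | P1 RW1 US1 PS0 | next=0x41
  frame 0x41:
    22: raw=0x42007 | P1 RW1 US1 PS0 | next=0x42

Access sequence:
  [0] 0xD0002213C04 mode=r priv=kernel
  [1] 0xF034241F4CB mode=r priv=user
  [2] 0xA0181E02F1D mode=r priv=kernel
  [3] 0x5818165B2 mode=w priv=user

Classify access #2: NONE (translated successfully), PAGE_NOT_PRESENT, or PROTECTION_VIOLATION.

Per-access translation:
#0 VA=0xD0002213C04 (r,kernel):
  L0 @0x17[26] → 0x1A007  P=1,RW=1,US=1,PS=0
  L1 @0x1A[0] → 0x1B007  P=1,RW=1,US=1,PS=0
  L2 @0x1B[17] → 0x1E007  P=1,RW=1,US=1,PS=0
  L3 @0x1E[19] → 0x21007  P=1,RW=1,US=1,PS=0
  → PA=0x21C04  (4 entries read)
#1 VA=0xF034241F4CB (r,user):
  L0 @0x17[30] → 0x23007  P=1,RW=1,US=1,PS=0
  L1 @0x23[13] → 0x25007  P=1,RW=1,US=1,PS=0
  L2 @0x25[18] → 0x29007  P=1,RW=1,US=1,PS=0
  L3 @0x29[31] → 0x2D007  P=1,RW=1,US=1,PS=0
  → PA=0x2D4CB  (4 entries read)
#2 VA=0xA0181E02F1D (r,kernel):
  L0 @0x17[20] → 0x2E007  P=1,RW=1,US=1,PS=0
  L1 @0x2E[6] → 0x32007  P=1,RW=1,US=1,PS=0
  L2 @0x32[15] → 0x34007  P=1,RW=1,US=1,PS=0
  L3 @0x34[2] → 0x35007  P=1,RW=1,US=1,PS=0
  → PA=0x35F1D  (4 entries read)
#3 VA=0x5818165B2 (w,user):
  L0 @0x17[0] → 0x39007  P=1,RW=1,US=1,PS=0
  L1 @0x39[22] → 0x3D007  P=1,RW=1,US=1,PS=0
  L2 @0x3D[12] → 0x41007  P=1,RW=1,US=1,PS=0
  L3 @0x41[22] → 0x42007  P=1,RW=1,US=1,PS=0
  → PA=0x425B2  (4 entries read)

Access #2 fault: NONE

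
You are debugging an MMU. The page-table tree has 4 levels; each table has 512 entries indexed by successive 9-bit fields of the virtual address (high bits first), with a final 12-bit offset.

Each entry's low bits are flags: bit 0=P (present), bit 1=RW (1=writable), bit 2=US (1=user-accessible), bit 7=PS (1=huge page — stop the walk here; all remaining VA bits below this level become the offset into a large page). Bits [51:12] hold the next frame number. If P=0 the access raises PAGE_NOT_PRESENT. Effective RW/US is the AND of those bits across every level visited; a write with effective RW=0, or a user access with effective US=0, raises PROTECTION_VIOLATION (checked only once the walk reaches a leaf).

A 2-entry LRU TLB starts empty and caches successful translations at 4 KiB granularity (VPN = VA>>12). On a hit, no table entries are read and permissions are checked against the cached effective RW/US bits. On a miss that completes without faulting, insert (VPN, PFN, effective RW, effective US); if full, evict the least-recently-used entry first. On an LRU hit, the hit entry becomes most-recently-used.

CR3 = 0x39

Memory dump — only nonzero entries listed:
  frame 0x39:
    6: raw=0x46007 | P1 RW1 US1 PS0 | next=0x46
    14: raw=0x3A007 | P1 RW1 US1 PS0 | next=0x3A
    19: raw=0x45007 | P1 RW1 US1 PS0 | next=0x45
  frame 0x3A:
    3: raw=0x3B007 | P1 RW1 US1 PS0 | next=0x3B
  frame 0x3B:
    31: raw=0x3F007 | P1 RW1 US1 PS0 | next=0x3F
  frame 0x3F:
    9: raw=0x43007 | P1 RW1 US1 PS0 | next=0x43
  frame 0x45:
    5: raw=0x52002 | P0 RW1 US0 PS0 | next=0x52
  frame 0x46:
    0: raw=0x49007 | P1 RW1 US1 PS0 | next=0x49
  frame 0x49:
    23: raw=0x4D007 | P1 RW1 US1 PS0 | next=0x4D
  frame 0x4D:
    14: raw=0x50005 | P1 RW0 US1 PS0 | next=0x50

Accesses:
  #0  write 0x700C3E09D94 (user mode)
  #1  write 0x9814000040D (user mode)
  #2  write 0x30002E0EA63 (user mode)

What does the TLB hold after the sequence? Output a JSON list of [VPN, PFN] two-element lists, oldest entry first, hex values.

Trace:
#0 VA=0x700C3E09D94 (w,user):
  lvl0: tbl 0x39, slot 14 ⇒ 0x3A007 (P1/RW1/US1/PS0)
  lvl1: tbl 0x3A, slot 3 ⇒ 0x3B007 (P1/RW1/US1/PS0)
  lvl2: tbl 0x3B, slot 31 ⇒ 0x3F007 (P1/RW1/US1/PS0)
  lvl3: tbl 0x3F, slot 9 ⇒ 0x43007 (P1/RW1/US1/PS0)
  → PA=0x43D94  (4 entries read)
#1 VA=0x9814000040D (w,user):
  lvl0: tbl 0x39, slot 19 ⇒ 0x45007 (P1/RW1/US1/PS0)
  lvl1: tbl 0x45, slot 5 ⇒ 0x52002 (P0/RW1/US0/PS0)
  ✗ PAGE_NOT_PRESENT  [2 reads]
#2 VA=0x30002E0EA63 (w,user):
  lvl0: tbl 0x39, slot 6 ⇒ 0x46007 (P1/RW1/US1/PS0)
  lvl1: tbl 0x46, slot 0 ⇒ 0x49007 (P1/RW1/US1/PS0)
  lvl2: tbl 0x49, slot 23 ⇒ 0x4D007 (P1/RW1/US1/PS0)
  lvl3: tbl 0x4D, slot 14 ⇒ 0x50005 (P1/RW0/US1/PS0)
  ✗ PROTECTION_VIOLATION  [4 reads]

TLB: [["0x700C3E09", "0x43"]]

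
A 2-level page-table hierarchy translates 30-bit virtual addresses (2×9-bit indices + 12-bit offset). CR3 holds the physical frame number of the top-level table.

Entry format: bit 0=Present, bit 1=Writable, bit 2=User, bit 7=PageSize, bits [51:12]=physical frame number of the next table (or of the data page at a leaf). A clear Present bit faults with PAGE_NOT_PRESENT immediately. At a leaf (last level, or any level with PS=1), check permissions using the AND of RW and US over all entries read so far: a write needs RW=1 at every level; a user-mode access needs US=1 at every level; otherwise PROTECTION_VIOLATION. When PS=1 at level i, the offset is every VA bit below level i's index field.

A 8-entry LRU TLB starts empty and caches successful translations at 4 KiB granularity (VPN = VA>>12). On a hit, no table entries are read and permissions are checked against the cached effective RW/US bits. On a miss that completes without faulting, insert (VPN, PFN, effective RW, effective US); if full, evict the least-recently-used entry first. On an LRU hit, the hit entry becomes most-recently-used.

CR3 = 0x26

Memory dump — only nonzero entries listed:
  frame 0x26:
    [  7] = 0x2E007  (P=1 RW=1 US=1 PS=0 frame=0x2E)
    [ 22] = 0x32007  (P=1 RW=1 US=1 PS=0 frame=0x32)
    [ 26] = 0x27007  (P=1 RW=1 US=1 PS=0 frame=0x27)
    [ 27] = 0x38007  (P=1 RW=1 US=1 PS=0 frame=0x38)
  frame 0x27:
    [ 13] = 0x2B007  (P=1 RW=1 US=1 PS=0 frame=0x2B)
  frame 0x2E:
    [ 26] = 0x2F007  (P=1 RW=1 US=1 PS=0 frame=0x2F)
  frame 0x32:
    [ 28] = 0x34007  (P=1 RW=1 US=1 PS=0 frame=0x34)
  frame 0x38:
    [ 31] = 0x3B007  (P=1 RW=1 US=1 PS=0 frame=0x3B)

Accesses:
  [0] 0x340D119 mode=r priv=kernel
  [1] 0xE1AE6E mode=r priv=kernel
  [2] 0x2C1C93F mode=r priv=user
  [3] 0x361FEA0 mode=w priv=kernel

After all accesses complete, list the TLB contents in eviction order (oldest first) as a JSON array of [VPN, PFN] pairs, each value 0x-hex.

Trace:
#0 VA=0x340D119 (r,kernel):
  lvl0: tbl 0x26, slot 26 ⇒ 0x27007 (P1/RW1/US1/PS0)
  lvl1: tbl 0x27, slot 13 ⇒ 0x2B007 (P1/RW1/US1/PS0)
  ⇒ phys 0x2B119  [2 reads]
#1 VA=0xE1AE6E (r,kernel):
  lvl0: tbl 0x26, slot 7 ⇒ 0x2E007 (P1/RW1/US1/PS0)
  lvl1: tbl 0x2E, slot 26 ⇒ 0x2F007 (P1/RW1/US1/PS0)
  ⇒ phys 0x2FE6E  [2 reads]
#2 VA=0x2C1C93F (r,user):
  lvl0: tbl 0x26, slot 22 ⇒ 0x32007 (P1/RW1/US1/PS0)
  lvl1: tbl 0x32, slot 28 ⇒ 0x34007 (P1/RW1/US1/PS0)
  ⇒ phys 0x3493F  [2 reads]
#3 VA=0x361FEA0 (w,kernel):
  lvl0: tbl 0x26, slot 27 ⇒ 0x38007 (P1/RW1/US1/PS0)
  lvl1: tbl 0x38, slot 31 ⇒ 0x3B007 (P1/RW1/US1/PS0)
  ⇒ phys 0x3BEA0  [2 reads]

TLB: [["0x340D", "0x2B"], ["0xE1A", "0x2F"], ["0x2C1C", "0x34"], ["0x361F", "0x3B"]]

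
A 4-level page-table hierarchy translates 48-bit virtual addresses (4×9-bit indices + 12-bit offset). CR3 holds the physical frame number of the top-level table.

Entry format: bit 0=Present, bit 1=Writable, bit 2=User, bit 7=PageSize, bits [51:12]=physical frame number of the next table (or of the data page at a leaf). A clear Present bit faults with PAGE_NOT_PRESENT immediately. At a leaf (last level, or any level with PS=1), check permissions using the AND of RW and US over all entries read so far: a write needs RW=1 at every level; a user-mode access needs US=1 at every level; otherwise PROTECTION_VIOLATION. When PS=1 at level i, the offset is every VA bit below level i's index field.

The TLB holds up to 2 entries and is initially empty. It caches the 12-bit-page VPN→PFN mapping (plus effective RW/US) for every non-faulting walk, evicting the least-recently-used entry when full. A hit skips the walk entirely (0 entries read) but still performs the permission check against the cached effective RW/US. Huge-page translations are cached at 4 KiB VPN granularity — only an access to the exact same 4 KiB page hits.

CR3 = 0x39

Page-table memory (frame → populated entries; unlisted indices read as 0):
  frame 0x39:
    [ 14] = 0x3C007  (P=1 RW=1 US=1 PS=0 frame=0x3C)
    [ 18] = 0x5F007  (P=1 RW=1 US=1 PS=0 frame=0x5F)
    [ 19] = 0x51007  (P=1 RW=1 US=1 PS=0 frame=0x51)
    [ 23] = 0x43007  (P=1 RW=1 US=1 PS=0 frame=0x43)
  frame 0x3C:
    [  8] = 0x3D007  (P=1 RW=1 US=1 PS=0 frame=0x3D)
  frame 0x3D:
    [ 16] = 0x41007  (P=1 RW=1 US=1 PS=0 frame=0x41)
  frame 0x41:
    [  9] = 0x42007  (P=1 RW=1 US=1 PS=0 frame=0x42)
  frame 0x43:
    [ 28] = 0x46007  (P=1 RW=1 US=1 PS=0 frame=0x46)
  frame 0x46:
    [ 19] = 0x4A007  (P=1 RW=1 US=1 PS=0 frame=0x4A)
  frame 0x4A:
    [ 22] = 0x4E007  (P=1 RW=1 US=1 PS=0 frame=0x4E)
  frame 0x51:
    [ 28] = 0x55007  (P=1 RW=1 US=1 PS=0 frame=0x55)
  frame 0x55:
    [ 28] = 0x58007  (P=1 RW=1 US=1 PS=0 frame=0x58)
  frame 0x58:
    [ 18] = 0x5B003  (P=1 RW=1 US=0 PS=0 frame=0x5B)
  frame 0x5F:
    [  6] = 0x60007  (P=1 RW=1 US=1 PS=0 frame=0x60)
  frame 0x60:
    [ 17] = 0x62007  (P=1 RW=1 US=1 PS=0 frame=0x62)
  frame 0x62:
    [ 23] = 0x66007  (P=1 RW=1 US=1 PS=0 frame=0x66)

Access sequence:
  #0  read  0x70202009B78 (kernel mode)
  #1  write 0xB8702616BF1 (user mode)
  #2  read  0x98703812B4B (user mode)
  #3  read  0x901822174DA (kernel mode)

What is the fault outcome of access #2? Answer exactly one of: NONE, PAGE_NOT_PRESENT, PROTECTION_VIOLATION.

Per-access translation:
#0 VA=0x70202009B78 (r,kernel):
  lvl0: tbl 0x39, slot 14 ⇒ 0x3C007 (P1/RW1/US1/PS0)
  lvl1: tbl 0x3C, slot 8 ⇒ 0x3D007 (P1/RW1/US1/PS0)
  lvl2: tbl 0x3D, slot 16 ⇒ 0x41007 (P1/RW1/US1/PS0)
  lvl3: tbl 0x41, slot 9 ⇒ 0x42007 (P1/RW1/US1/PS0)
  ✓ 0x42B78  — 4 lookups
#1 VA=0xB8702616BF1 (w,user):
  lvl0: tbl 0x39, slot 23 ⇒ 0x43007 (P1/RW1/US1/PS0)
  lvl1: tbl 0x43, slot 28 ⇒ 0x46007 (P1/RW1/US1/PS0)
  lvl2: tbl 0x46, slot 19 ⇒ 0x4A007 (P1/RW1/US1/PS0)
  lvl3: tbl 0x4A, slot 22 ⇒ 0x4E007 (P1/RW1/US1/PS0)
  ✓ 0x4EBF1  — 4 lookups
#2 VA=0x98703812B4B (r,user):
  lvl0: tbl 0x39, slot 19 ⇒ 0x51007 (P1/RW1/US1/PS0)
  lvl1: tbl 0x51, slot 28 ⇒ 0x55007 (P1/RW1/US1/PS0)
  lvl2: tbl 0x55, slot 28 ⇒ 0x58007 (P1/RW1/US1/PS0)
  lvl3: tbl 0x58, slot 18 ⇒ 0x5B003 (P1/RW1/US0/PS0)
  ⇒ fault: PROTECTION_VIOLATION  — 4 lookups
#3 VA=0x901822174DA (r,kernel):
  lvl0: tbl 0x39, slot 18 ⇒ 0x5F007 (P1/RW1/US1/PS0)
  lvl1: tbl 0x5F, slot 6 ⇒ 0x60007 (P1/RW1/US1/PS0)
  lvl2: tbl 0x60, slot 17 ⇒ 0x62007 (P1/RW1/US1/PS0)
  lvl3: tbl 0x62, slot 23 ⇒ 0x66007 (P1/RW1/US1/PS0)
  ✓ 0x664DA  — 4 lookups

Access #2 fault: PROTECTION_VIOLATION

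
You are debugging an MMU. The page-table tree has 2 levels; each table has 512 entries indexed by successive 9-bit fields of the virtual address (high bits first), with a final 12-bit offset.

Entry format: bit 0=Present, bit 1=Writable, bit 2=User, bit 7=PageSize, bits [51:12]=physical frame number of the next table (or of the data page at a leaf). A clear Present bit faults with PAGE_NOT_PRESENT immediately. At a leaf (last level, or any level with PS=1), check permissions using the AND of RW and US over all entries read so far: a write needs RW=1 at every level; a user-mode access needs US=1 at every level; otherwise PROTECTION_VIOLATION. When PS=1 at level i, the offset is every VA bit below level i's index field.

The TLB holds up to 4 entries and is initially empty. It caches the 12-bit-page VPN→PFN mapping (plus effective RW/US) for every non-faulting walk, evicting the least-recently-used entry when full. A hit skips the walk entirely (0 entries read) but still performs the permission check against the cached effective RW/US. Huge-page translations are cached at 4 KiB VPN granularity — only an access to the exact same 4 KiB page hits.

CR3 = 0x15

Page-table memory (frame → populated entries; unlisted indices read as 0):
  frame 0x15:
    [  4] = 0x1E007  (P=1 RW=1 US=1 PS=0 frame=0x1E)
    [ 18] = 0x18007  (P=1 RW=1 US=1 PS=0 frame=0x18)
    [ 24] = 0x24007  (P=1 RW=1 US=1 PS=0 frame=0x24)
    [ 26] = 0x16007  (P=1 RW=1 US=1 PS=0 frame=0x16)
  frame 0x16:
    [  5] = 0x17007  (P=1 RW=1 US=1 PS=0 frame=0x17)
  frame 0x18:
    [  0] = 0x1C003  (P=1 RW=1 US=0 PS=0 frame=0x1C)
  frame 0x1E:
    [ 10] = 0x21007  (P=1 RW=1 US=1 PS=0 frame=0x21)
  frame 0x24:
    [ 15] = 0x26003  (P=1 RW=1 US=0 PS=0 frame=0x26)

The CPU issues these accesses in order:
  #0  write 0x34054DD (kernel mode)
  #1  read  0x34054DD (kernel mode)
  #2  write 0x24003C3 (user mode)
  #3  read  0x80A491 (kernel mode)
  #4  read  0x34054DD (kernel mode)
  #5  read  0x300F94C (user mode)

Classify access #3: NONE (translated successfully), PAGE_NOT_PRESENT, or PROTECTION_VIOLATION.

Walk each access:
#0 VA=0x34054DD (w,kernel):
  lvl0: tbl 0x15, slot 26 ⇒ 0x16007 (P1/RW1/US1/PS0)
  lvl1: tbl 0x16, slot 5 ⇒ 0x17007 (P1/RW1/US1/PS0)
  ⇒ phys 0x174DD  [2 reads]
#1 VA=0x34054DD (r,kernel):
  TLB hit vpn=0x3405 → PA=0x174DD
#2 VA=0x24003C3 (w,user):
  lvl0: tbl 0x15, slot 18 ⇒ 0x18007 (P1/RW1/US1/PS0)
  lvl1: tbl 0x18, slot 0 ⇒ 0x1C003 (P1/RW1/US0/PS0)
  ⇒ fault: PROTECTION_VIOLATION  — 2 lookups
#3 VA=0x80A491 (r,kernel):
  lvl0: tbl 0x15, slot 4 ⇒ 0x1E007 (P1/RW1/US1/PS0)
  lvl1: tbl 0x1E, slot 10 ⇒ 0x21007 (P1/RW1/US1/PS0)
  ⇒ phys 0x21491  [2 reads]
#4 VA=0x34054DD (r,kernel):
  TLB hit vpn=0x3405 → PA=0x174DD
#5 VA=0x300F94C (r,user):
  lvl0: tbl 0x15, slot 24 ⇒ 0x24007 (P1/RW1/US1/PS0)
  lvl1: tbl 0x24, slot 15 ⇒ 0x26003 (P1/RW1/US0/PS0)
  ⇒ fault: PROTECTION_VIOLATION  — 2 lookups

Access #3 fault: NONE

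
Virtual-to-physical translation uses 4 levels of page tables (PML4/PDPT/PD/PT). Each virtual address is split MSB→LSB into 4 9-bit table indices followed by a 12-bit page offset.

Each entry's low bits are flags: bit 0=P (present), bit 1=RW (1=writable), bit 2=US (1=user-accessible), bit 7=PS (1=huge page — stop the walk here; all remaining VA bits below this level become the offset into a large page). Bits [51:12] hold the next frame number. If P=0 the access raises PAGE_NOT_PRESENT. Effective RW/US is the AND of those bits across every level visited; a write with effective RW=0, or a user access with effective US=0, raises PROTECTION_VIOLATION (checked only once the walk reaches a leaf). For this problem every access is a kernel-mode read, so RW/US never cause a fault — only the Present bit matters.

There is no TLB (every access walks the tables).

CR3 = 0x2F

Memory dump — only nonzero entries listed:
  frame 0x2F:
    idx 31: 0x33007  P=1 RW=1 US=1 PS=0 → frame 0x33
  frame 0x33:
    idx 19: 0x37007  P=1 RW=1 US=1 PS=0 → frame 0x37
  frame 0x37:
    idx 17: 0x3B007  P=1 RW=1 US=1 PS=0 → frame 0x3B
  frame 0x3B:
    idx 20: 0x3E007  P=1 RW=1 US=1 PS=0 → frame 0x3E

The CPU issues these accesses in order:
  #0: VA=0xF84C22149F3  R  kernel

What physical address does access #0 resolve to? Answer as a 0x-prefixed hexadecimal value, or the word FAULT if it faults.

Walk each access:
#0 VA=0xF84C22149F3 (r,kernel):
  L0 @0x2F[31] → 0x33007  P=1,RW=1,US=1,PS=0
  L1 @0x33[19] → 0x37007  P=1,RW=1,US=1,PS=0
  L2 @0x37[17] → 0x3B007  P=1,RW=1,US=1,PS=0
  L3 @0x3B[20] → 0x3E007  P=1,RW=1,US=1,PS=0
  ⇒ phys 0x3E9F3  [4 reads]

Access #0 PA: 0x3E9F3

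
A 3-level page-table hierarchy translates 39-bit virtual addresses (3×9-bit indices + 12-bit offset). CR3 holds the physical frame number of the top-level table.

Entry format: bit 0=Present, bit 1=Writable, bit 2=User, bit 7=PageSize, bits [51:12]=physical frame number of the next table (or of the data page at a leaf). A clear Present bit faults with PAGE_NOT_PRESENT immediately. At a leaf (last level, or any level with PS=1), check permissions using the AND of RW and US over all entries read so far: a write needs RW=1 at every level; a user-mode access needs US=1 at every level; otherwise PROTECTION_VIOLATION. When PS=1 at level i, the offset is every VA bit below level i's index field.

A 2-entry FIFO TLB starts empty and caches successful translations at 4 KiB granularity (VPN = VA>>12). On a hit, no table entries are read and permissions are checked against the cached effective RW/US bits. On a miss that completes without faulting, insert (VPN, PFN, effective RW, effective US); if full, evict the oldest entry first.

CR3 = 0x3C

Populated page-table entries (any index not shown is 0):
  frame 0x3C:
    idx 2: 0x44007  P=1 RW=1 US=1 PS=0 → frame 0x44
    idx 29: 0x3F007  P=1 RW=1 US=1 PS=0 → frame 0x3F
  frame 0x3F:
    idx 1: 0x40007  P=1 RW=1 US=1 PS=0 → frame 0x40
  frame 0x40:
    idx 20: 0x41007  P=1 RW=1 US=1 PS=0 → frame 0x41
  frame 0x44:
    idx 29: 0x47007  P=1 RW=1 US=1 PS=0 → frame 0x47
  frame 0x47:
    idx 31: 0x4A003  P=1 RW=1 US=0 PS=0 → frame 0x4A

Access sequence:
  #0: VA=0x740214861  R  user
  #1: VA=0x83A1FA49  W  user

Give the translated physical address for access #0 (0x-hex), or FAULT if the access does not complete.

Walk each access:
#0 VA=0x740214861 (r,user):
  L0: frame=0x3C idx=29 entry=0x3F007 [P=1 RW=1 US=1 PS=0]
  L1: frame=0x3F idx=1 entry=0x40007 [P=1 RW=1 US=1 PS=0]
  L2: frame=0x40 idx=20 entry=0x41007 [P=1 RW=1 US=1 PS=0]
  ⇒ phys 0x41861  [3 reads]
#1 VA=0x83A1FA49 (w,user):
  L0: frame=0x3C idx=2 entry=0x44007 [P=1 RW=1 US=1 PS=0]
  L1: frame=0x44 idx=29 entry=0x47007 [P=1 RW=1 US=1 PS=0]
  L2: frame=0x47 idx=31 entry=0x4A003 [P=1 RW=1 US=0 PS=0]
  ✗ PROTECTION_VIOLATION  [3 reads]

Access #0 PA: 0x41861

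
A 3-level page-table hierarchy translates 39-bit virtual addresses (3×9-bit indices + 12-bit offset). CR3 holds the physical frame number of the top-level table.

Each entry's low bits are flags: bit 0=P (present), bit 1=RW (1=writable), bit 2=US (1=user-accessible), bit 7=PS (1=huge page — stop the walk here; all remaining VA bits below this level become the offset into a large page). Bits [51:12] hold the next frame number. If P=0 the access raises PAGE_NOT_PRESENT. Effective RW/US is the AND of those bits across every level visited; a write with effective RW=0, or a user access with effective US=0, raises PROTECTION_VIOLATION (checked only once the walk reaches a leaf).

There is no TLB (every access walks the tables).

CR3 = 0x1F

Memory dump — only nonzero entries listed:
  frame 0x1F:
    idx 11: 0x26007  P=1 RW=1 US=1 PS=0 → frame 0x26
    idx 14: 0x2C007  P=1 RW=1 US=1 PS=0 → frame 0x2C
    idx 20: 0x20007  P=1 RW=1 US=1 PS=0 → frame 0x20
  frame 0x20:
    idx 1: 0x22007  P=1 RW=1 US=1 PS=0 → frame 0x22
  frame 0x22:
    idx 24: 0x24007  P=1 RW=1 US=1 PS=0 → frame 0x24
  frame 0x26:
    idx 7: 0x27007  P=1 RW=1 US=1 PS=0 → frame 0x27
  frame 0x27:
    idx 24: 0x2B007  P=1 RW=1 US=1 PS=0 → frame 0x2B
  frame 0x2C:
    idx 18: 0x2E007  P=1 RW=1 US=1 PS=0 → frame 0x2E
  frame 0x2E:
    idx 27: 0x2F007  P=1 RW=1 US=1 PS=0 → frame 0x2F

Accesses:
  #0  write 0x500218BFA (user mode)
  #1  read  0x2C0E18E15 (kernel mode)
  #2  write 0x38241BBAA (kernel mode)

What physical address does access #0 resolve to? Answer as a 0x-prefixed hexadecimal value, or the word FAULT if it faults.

Trace:
#0 VA=0x500218BFA (w,user):
  L0 @0x1F[20] → 0x20007  P=1,RW=1,US=1,PS=0
  L1 @0x20[1] → 0x22007  P=1,RW=1,US=1,PS=0
  L2 @0x22[24] → 0x24007  P=1,RW=1,US=1,PS=0
  ⇒ phys 0x24BFA  [3 reads]
#1 VA=0x2C0E18E15 (r,kernel):
  L0 @0x1F[11] → 0x26007  P=1,RW=1,US=1,PS=0
  L1 @0x26[7] → 0x27007  P=1,RW=1,US=1,PS=0
  L2 @0x27[24] → 0x2B007  P=1,RW=1,US=1,PS=0
  ⇒ phys 0x2BE15  [3 reads]
#2 VA=0x38241BBAA (w,kernel):
  L0 @0x1F[14] → 0x2C007  P=1,RW=1,US=1,PS=0
  L1 @0x2C[18] → 0x2E007  P=1,RW=1,US=1,PS=0
  L2 @0x2E[27] → 0x2F007  P=1,RW=1,US=1,PS=0
  ⇒ phys 0x2FBAA  [3 reads]

Access #0 PA: 0x24BFA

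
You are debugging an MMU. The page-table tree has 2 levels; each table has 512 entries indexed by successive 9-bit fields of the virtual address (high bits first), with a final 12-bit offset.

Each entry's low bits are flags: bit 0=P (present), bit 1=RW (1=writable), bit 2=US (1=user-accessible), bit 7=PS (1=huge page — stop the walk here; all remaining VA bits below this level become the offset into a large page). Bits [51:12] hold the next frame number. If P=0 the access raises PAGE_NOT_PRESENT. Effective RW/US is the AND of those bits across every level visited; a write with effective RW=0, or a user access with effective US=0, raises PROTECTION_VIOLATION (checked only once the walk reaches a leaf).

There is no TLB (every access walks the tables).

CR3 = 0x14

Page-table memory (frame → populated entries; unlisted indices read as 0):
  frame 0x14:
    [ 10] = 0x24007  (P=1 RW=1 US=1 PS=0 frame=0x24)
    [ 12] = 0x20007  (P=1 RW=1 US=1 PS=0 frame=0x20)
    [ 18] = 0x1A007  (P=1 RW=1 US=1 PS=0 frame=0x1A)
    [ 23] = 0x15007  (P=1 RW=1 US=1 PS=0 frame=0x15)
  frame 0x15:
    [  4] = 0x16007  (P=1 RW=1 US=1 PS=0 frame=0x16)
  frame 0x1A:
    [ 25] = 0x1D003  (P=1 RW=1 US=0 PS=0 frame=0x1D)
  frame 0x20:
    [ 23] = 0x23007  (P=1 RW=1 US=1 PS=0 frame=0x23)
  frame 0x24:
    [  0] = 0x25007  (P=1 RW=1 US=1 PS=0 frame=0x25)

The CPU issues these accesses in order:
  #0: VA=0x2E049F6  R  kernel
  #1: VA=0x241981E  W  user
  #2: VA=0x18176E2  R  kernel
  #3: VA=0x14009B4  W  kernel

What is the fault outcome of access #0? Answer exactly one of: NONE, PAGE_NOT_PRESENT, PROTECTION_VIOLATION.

Per-access translation:
#0 VA=0x2E049F6 (r,kernel):
  L0 @0x14[23] → 0x15007  P=1,RW=1,US=1,PS=0
  L1 @0x15[4] → 0x16007  P=1,RW=1,US=1,PS=0
  ✓ 0x169F6  — 2 lookups
#1 VA=0x241981E (w,user):
  L0 @0x14[18] → 0x1A007  P=1,RW=1,US=1,PS=0
  L1 @0x1A[25] → 0x1D003  P=1,RW=1,US=0,PS=0
  ✗ PROTECTION_VIOLATION  [2 reads]
#2 VA=0x18176E2 (r,kernel):
  L0 @0x14[12] → 0x20007  P=1,RW=1,US=1,PS=0
  L1 @0x20[23] → 0x23007  P=1,RW=1,US=1,PS=0
  ✓ 0x236E2  — 2 lookups
#3 VA=0x14009B4 (w,kernel):
  L0 @0x14[10] → 0x24007  P=1,RW=1,US=1,PS=0
  L1 @0x24[0] → 0x25007  P=1,RW=1,US=1,PS=0
  ✓ 0x259B4  — 2 lookups

Access #0 fault: NONE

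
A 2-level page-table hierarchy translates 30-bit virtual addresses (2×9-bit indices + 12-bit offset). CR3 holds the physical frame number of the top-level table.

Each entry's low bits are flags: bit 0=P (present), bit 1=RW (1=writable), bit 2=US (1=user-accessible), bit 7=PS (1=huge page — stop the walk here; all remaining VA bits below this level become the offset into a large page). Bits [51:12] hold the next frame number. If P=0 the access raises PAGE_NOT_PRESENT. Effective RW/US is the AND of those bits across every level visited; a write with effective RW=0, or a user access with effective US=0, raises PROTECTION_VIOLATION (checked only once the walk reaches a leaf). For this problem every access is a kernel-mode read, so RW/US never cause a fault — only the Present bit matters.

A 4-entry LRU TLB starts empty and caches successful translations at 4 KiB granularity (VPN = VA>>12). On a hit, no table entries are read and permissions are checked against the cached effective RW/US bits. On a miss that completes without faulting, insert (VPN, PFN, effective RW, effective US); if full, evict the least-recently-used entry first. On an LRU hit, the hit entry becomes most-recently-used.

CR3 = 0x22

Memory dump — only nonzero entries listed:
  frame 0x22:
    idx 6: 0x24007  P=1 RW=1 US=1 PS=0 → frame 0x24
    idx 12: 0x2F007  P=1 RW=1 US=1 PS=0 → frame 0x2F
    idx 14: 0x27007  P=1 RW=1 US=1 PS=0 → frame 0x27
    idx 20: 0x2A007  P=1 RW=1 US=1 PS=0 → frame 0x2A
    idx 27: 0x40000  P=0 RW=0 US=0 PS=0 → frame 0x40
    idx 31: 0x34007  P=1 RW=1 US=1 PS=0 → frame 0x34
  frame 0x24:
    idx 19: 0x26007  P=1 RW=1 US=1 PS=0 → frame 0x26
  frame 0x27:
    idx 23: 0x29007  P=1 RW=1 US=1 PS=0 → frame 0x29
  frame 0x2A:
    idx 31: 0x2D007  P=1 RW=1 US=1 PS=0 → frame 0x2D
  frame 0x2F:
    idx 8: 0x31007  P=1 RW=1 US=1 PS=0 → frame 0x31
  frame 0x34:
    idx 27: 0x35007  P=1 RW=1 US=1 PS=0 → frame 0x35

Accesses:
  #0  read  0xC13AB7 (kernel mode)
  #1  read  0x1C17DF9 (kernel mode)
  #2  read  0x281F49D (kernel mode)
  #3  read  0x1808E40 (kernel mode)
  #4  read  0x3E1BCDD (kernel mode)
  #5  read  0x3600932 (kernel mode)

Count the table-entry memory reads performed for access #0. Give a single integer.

Trace:
#0 VA=0xC13AB7 (r,kernel):
  [0] read 0x22 idx=6: raw=0x24007 flags P=1 W=1 U=1 S=0
  [1] read 0x24 idx=19: raw=0x26007 flags P=1 W=1 U=1 S=0
  → PA=0x26AB7  (2 entries read)
#1 VA=0x1C17DF9 (r,kernel):
  [0] read 0x22 idx=14: raw=0x27007 flags P=1 W=1 U=1 S=0
  [1] read 0x27 idx=23: raw=0x29007 flags P=1 W=1 U=1 S=0
  → PA=0x29DF9  (2 entries read)
#2 VA=0x281F49D (r,kernel):
  [0] read 0x22 idx=20: raw=0x2A007 flags P=1 W=1 U=1 S=0
  [1] read 0x2A idx=31: raw=0x2D007 flags P=1 W=1 U=1 S=0
  → PA=0x2D49D  (2 entries read)
#3 VA=0x1808E40 (r,kernel):
  [0] read 0x22 idx=12: raw=0x2F007 flags P=1 W=1 U=1 S=0
  [1] read 0x2F idx=8: raw=0x31007 flags P=1 W=1 U=1 S=0
  → PA=0x31E40  (2 entries read)
#4 VA=0x3E1BCDD (r,kernel):
  [0] read 0x22 idx=31: raw=0x34007 flags P=1 W=1 U=1 S=0
  [1] read 0x34 idx=27: raw=0x35007 flags P=1 W=1 U=1 S=0
  → PA=0x35CDD  (2 entries read)
#5 VA=0x3600932 (r,kernel):
  [0] read 0x22 idx=27: raw=0x40000 flags P=0 W=0 U=0 S=0
  ✗ PAGE_NOT_PRESENT  [1 reads]

Entries read for #0: 2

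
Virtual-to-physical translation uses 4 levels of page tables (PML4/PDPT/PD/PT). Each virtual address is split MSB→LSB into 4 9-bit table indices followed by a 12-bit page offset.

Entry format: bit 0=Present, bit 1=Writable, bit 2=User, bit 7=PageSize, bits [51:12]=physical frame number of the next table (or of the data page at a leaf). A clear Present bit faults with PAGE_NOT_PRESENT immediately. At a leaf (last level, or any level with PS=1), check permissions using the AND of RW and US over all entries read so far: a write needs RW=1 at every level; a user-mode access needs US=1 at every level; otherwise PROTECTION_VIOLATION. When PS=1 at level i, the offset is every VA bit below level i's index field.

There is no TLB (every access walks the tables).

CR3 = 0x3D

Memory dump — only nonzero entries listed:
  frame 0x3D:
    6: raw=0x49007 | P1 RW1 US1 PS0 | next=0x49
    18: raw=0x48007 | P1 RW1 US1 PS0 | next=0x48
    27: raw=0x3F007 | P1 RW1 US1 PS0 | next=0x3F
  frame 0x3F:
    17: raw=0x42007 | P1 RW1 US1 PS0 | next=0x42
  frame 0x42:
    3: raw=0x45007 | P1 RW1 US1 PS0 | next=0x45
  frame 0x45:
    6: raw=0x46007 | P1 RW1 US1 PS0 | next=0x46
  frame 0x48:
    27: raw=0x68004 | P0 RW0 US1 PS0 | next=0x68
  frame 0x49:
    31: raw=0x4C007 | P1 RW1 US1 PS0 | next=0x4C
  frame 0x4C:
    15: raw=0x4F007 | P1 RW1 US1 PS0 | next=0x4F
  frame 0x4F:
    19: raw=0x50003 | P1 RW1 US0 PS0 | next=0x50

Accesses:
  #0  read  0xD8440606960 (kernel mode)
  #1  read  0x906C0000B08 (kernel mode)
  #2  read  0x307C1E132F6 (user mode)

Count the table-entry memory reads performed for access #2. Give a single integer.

Trace:
#0 VA=0xD8440606960 (r,kernel):
  L0: frame=0x3D idx=27 entry=0x3F007 [P=1 RW=1 US=1 PS=0]
  L1: frame=0x3F idx=17 entry=0x42007 [P=1 RW=1 US=1 PS=0]
  L2: frame=0x42 idx=3 entry=0x45007 [P=1 RW=1 US=1 PS=0]
  L3: frame=0x45 idx=6 entry=0x46007 [P=1 RW=1 US=1 PS=0]
  → PA=0x46960  (4 entries read)
#1 VA=0x906C0000B08 (r,kernel):
  L0: frame=0x3D idx=18 entry=0x48007 [P=1 RW=1 US=1 PS=0]
  L1: frame=0x48 idx=27 entry=0x68004 [P=0 RW=0 US=1 PS=0]
  ✗ PAGE_NOT_PRESENT  [2 reads]
#2 VA=0x307C1E132F6 (r,user):
  L0: frame=0x3D idx=6 entry=0x49007 [P=1 RW=1 US=1 PS=0]
  L1: frame=0x49 idx=31 entry=0x4C007 [P=1 RW=1 US=1 PS=0]
  L2: frame=0x4C idx=15 entry=0x4F007 [P=1 RW=1 US=1 PS=0]
  L3: frame=0x4F idx=19 entry=0x50003 [P=1 RW=1 US=0 PS=0]
  ✗ PROTECTION_VIOLATION  [4 reads]

Entries read for #2: 4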